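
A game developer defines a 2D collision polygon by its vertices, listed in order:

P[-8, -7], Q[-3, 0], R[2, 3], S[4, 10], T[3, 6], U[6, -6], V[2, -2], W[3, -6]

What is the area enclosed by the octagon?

P→Q: (-8)(0) − (-3)(-7) = -21
Q→R: (-3)(3) − (2)(0) = -9
R→S: (2)(10) − (4)(3) = 8
S→T: (4)(6) − (3)(10) = -6
T→U: (3)(-6) − (6)(6) = -54
U→V: (6)(-2) − (2)(-6) = 0
V→W: (2)(-6) − (3)(-2) = -6
W→P: (3)(-7) − (-8)(-6) = -69
Σ = -157
Area = |Σ|/2 = 78.5.

78.5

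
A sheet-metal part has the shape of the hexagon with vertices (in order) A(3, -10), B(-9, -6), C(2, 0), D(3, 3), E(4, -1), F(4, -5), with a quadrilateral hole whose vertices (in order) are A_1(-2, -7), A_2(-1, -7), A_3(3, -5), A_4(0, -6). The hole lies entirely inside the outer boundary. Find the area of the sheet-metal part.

Outer boundary:
Σ = (-108) + (12) + (6) + (-15) + (-16) + (-25) = -146
Area = |Σ|/2 = 73.
Hole:
Apply the surveyor's formula: 2A = Σ (x_i·y_{i+1} − x_{i+1}·y_i), indices taken mod 4.
Σ = (7) + (26) + (-18) + (-12) = 3
Area = |Σ|/2 = 1.5.
Net area = 73 − 1.5 = 71.5.

71.5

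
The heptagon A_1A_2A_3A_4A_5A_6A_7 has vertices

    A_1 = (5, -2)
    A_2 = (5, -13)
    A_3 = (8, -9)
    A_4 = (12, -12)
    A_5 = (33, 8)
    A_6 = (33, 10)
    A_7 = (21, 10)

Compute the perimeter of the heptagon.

|A_1A_2| = √((0)² + (-11)²) = √121 = 11
|A_2A_3| = √((3)² + (4)²) = √25 = 5
|A_3A_4| = √((4)² + (-3)²) = √25 = 5
|A_4A_5| = √((21)² + (20)²) = √841 = 29
|A_5A_6| = √((0)² + (2)²) = √4 = 2
|A_6A_7| = √((-12)² + (0)²) = √144 = 12
|A_7A_1| = √((-16)² + (-12)²) = √400 = 20
Perimeter = 11 + 5 + 5 + 29 + 2 + 12 + 20 = 84.

84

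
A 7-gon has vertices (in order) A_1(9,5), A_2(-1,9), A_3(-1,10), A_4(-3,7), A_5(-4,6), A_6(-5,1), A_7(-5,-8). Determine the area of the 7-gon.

Apply the shoelace formula: 2A = Σ (x_i·y_{i+1} − x_{i+1}·y_i), indices taken mod 7.
Cross-terms: 86, -1, 23, 10, 26, 45, 47  ⇒  Σ = 236
Area = |Σ|/2 = 118.

118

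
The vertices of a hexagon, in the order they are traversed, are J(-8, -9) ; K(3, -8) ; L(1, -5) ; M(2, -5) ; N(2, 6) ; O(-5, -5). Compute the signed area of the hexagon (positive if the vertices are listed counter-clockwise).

Apply Gauss's area formula: 2A = Σ (x_i·y_{i+1} − x_{i+1}·y_i), indices taken mod 6.
Σ = (91) + (-7) + (5) + (22) + (20) + (5) = 136
Signed area = Σ/2 = 68 (positive ⇒ counter-clockwise traversal).

68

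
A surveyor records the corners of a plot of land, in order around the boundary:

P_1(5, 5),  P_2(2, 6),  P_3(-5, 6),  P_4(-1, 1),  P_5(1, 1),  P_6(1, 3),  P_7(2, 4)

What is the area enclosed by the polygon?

25.5

Apply the surveyor's formula: 2A = Σ (x_i·y_{i+1} − x_{i+1}·y_i), indices taken mod 7.
Σ = (20) + (42) + (1) + (-2) + (2) + (-2) + (-10) = 51
Area = |Σ|/2 = 25.5.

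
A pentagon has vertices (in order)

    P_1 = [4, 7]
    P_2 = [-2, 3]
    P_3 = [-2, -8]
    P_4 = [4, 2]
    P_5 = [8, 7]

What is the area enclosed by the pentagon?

Apply the shoelace formula: 2A = Σ (x_i·y_{i+1} − x_{i+1}·y_i), indices taken mod 5.
Cross-terms: 26, 22, 28, 12, 28  ⇒  Σ = 116
Area = |Σ|/2 = 58.

58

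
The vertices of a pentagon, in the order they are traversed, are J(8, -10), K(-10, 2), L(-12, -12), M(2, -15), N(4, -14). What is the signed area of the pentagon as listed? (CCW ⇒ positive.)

Apply Gauss's area formula: 2A = Σ (x_i·y_{i+1} − x_{i+1}·y_i), indices taken mod 5.
Σ = (-84) + (144) + (204) + (32) + (72) = 368
Signed area = Σ/2 = 184 (positive ⇒ counter-clockwise traversal).

184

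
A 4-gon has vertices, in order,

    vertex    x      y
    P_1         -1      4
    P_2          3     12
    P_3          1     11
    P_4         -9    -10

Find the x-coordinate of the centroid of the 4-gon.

Apply the shoelace (surveyor's) formula. First the cross-terms c_i = x_i·y_{i+1} − x_{i+1}·y_i:
  -24, 21, 89, -46  ⇒  2A = 40, A = 20.
Then Σ (x_i + x_{i+1})·c_i = -216, so x̄ = -216 / (6·20) = -1.8.

-1.8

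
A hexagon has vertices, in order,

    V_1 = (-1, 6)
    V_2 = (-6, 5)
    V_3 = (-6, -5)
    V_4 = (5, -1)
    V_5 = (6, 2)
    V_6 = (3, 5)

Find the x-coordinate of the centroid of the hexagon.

-106/111

Apply the shoelace (surveyor's) formula. First the cross-terms c_i = x_i·y_{i+1} − x_{i+1}·y_i:
  31, 60, 31, 16, 24, 23  ⇒  2A = 185, A = 92.5.
Then Σ (x_i + x_{i+1})·c_i = -530, so x̄ = -530 / (6·92.5) = -106/111.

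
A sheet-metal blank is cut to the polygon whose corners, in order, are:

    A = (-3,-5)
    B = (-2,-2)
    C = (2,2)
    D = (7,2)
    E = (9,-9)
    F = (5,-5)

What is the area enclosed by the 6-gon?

Apply the shoelace (surveyor's) formula: 2A = Σ (x_i·y_{i+1} − x_{i+1}·y_i), indices taken mod 6.
Cross-terms: -4, 0, -10, -81, 0, -40  ⇒  Σ = -135
Area = |Σ|/2 = 67.5.

67.5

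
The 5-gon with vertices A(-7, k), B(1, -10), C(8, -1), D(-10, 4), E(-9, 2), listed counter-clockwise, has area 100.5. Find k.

The doubled signed area Σ (x_i y_{i+1} − x_{i+1} y_i) is linear in k.
With k=0 it equals 201; the coefficient of k is -10 (from the two edges through A).
So -10·k + 201 = 2·100.5 = 201 ⇒ k = 0.

0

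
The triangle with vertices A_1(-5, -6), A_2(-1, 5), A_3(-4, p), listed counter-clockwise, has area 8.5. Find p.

Write out the shoelace sum; only the two edges meeting at A_3 involve p:
2·Area = [((-1)·p − (-4)·5) + ((-4)·(-6) − (-5)·p)] + -31
       = 4·p + 13 = 17
⇒ p = 1.

1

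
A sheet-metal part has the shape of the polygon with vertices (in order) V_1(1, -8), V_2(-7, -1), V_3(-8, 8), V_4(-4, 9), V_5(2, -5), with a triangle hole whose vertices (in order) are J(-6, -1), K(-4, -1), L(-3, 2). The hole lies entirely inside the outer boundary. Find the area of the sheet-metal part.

Outer boundary:
Apply the surveyor's formula: 2A = Σ (x_i·y_{i+1} − x_{i+1}·y_i), indices taken mod 5.
Cross-terms: -57, -64, -40, 2, -11  ⇒  Σ = -170
Area = |Σ|/2 = 85.
Hole:
Apply the surveyor's formula: 2A = Σ (x_i·y_{i+1} − x_{i+1}·y_i), indices taken mod 3.
Σ = (2) + (-11) + (15) = 6
Area = |Σ|/2 = 3.
Net area = 85 − 3 = 82.

82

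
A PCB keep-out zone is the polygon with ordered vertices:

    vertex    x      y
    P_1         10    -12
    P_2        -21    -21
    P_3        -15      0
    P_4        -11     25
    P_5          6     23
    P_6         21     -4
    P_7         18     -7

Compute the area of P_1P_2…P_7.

Apply Gauss's area formula: 2A = Σ (x_i·y_{i+1} − x_{i+1}·y_i), indices taken mod 7.
Cross-terms: -462, -315, -375, -403, -507, -75, -146  ⇒  Σ = -2283
Area = |Σ|/2 = 1141.5.

1141.5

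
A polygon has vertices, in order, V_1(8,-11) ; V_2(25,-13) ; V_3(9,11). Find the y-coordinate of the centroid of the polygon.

Apply the shoelace (surveyor's) formula. First the cross-terms c_i = x_i·y_{i+1} − x_{i+1}·y_i:
  171, 392, -187  ⇒  2A = 376, A = 188.
Then Σ (y_i + y_{i+1})·c_i = -4888, so ȳ = -4888 / (6·188) = -13/3.

-13/3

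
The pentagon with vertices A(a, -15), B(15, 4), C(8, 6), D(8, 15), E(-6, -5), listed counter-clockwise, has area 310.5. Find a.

The doubled signed area Σ (x_i y_{i+1} − x_{i+1} y_i) is linear in a.
With a=0 it equals 495; the coefficient of a is 9 (from the two edges through A).
So 9·a + 495 = 2·310.5 = 621 ⇒ a = 14.

14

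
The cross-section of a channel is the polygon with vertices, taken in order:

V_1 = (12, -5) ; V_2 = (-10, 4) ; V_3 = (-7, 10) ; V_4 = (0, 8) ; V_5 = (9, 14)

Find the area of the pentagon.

207.5

Apply the shoelace formula: 2A = Σ (x_i·y_{i+1} − x_{i+1}·y_i), indices taken mod 5.
Σ = (-2) + (-72) + (-56) + (-72) + (-213) = -415
Area = |Σ|/2 = 207.5.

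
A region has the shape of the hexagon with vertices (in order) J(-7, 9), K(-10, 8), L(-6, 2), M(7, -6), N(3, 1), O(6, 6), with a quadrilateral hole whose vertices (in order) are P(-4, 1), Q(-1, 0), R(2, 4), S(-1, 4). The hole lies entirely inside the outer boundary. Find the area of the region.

96.5

Outer boundary:
Cross-terms: 34, 28, 22, 25, 12, 96  ⇒  Σ = 217
Area = |Σ|/2 = 108.5.
Hole:
Apply the shoelace formula: 2A = Σ (x_i·y_{i+1} − x_{i+1}·y_i), indices taken mod 4.
Σ = (1) + (-4) + (12) + (15) = 24
Area = |Σ|/2 = 12.
Net area = 108.5 − 12 = 96.5.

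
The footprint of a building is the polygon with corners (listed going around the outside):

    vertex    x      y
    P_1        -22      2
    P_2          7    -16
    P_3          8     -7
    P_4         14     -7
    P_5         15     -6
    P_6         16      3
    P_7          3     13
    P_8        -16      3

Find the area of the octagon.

Σ = (338) + (79) + (42) + (21) + (141) + (199) + (217) + (34) = 1071
Area = |Σ|/2 = 535.5.

535.5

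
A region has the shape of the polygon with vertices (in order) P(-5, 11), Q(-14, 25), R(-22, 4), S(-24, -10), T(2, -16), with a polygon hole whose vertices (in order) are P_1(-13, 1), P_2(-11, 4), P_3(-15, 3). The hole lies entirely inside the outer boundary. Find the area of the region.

Outer boundary:
Apply Gauss's area formula: 2A = Σ (x_i·y_{i+1} − x_{i+1}·y_i), indices taken mod 5.
Σ = (29) + (494) + (316) + (404) + (-58) = 1185
Area = |Σ|/2 = 592.5.
Hole:
P_1→P_2: (-13)(4) − (-11)(1) = -41
P_2→P_3: (-11)(3) − (-15)(4) = 27
P_3→P_1: (-15)(1) − (-13)(3) = 24
Σ = 10
Area = |Σ|/2 = 5.
Net area = 592.5 − 5 = 587.5.

587.5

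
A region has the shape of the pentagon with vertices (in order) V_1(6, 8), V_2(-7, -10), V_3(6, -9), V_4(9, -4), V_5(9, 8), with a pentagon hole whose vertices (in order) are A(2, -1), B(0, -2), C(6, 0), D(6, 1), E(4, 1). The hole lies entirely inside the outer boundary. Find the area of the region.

149

Outer boundary:
Σ = (-4) + (123) + (57) + (108) + (24) = 308
Area = |Σ|/2 = 154.
Hole:
Apply the surveyor's formula: 2A = Σ (x_i·y_{i+1} − x_{i+1}·y_i), indices taken mod 5.
Cross-terms: -4, 12, 6, 2, -6  ⇒  Σ = 10
Area = |Σ|/2 = 5.
Net area = 154 − 5 = 149.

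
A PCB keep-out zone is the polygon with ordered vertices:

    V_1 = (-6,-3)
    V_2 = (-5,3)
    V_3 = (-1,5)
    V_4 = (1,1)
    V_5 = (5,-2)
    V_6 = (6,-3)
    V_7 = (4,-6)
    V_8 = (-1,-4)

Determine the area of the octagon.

Apply the shoelace (surveyor's) formula: 2A = Σ (x_i·y_{i+1} − x_{i+1}·y_i), indices taken mod 8.
Cross-terms: -33, -22, -6, -7, -3, -24, -22, -21  ⇒  Σ = -138
Area = |Σ|/2 = 69.

69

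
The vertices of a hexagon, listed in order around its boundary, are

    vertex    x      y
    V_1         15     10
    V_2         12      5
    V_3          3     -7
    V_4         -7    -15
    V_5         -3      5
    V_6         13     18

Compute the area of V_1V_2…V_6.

Apply the shoelace (surveyor's) formula: 2A = Σ (x_i·y_{i+1} − x_{i+1}·y_i), indices taken mod 6.
Σ = (-45) + (-99) + (-94) + (-80) + (-119) + (-140) = -577
Area = |Σ|/2 = 288.5.

288.5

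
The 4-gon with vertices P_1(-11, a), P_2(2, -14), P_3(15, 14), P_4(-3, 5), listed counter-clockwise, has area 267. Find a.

6

Write out the shoelace sum; only the two edges meeting at P_1 involve a:
2·Area = [((-3)·a − (-11)·5) + ((-11)·(-14) − 2·a)] + 355
       = -5·a + 564 = 534
⇒ a = 6.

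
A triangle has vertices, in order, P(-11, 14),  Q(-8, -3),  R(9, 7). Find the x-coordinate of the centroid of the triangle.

Apply the surveyor's formula. First the cross-terms c_i = x_i·y_{i+1} − x_{i+1}·y_i:
  145, -29, 203  ⇒  2A = 319, A = 159.5.
Then Σ (x_i + x_{i+1})·c_i = -3190, so x̄ = -3190 / (6·159.5) = -10/3.

-10/3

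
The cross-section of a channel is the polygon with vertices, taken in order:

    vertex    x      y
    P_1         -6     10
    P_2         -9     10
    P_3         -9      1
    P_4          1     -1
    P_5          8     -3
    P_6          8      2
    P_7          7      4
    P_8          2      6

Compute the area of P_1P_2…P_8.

136

Cross-terms: 30, 81, 8, 5, 40, 18, 34, 56  ⇒  Σ = 272
Area = |Σ|/2 = 136.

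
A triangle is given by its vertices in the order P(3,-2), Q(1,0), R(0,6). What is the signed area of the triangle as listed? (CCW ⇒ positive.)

Apply the shoelace formula: 2A = Σ (x_i·y_{i+1} − x_{i+1}·y_i), indices taken mod 3.
Σ = (2) + (6) + (-18) = -10
Signed area = Σ/2 = -5 (negative ⇒ clockwise traversal).

-5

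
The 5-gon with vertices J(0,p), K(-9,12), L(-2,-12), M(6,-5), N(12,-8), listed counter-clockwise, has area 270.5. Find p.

15

The doubled signed area Σ (x_i y_{i+1} − x_{i+1} y_i) is linear in p.
With p=0 it equals 226; the coefficient of p is 21 (from the two edges through J).
So 21·p + 226 = 2·270.5 = 541 ⇒ p = 15.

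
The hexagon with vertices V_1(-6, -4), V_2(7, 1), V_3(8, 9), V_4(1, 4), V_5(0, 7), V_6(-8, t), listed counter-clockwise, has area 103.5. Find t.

2

The doubled signed area Σ (x_i y_{i+1} − x_{i+1} y_i) is linear in t.
With t=0 it equals 195; the coefficient of t is 6 (from the two edges through V_6).
So 6·t + 195 = 2·103.5 = 207 ⇒ t = 2.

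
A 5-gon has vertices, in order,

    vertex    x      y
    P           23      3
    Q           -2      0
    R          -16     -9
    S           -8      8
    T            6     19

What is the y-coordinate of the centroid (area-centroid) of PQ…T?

1618/265

Apply the shoelace (surveyor's) formula. First the cross-terms c_i = x_i·y_{i+1} − x_{i+1}·y_i:
  6, 18, -200, -200, -419  ⇒  2A = -795, A = -397.5.
Then Σ (y_i + y_{i+1})·c_i = -14562, so ȳ = -14562 / (6·(-397.5)) = 1618/265.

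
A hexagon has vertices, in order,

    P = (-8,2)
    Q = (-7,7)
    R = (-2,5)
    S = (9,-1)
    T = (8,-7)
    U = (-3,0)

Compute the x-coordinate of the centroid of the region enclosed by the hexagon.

Apply the surveyor's formula. First the cross-terms c_i = x_i·y_{i+1} − x_{i+1}·y_i:
  -42, -21, -43, -55, -21, -6  ⇒  2A = -188, A = -94.
Then Σ (x_i + x_{i+1})·c_i = -456, so x̄ = -456 / (6·(-94)) = 38/47.

38/47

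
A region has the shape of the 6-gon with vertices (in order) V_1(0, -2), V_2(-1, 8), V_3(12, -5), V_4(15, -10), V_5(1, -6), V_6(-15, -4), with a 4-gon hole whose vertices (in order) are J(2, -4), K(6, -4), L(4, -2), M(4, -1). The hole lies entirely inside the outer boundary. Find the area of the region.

136

Outer boundary:
Apply the shoelace formula: 2A = Σ (x_i·y_{i+1} − x_{i+1}·y_i), indices taken mod 6.
V_1→V_2: (0)(8) − (-1)(-2) = -2
V_2→V_3: (-1)(-5) − (12)(8) = -91
V_3→V_4: (12)(-10) − (15)(-5) = -45
V_4→V_5: (15)(-6) − (1)(-10) = -80
V_5→V_6: (1)(-4) − (-15)(-6) = -94
V_6→V_1: (-15)(-2) − (0)(-4) = 30
Σ = -282
Area = |Σ|/2 = 141.
Hole:
Apply Gauss's area formula: 2A = Σ (x_i·y_{i+1} − x_{i+1}·y_i), indices taken mod 4.
J→K: (2)(-4) − (6)(-4) = 16
K→L: (6)(-2) − (4)(-4) = 4
L→M: (4)(-1) − (4)(-2) = 4
M→J: (4)(-4) − (2)(-1) = -14
Σ = 10
Area = |Σ|/2 = 5.
Net area = 141 − 5 = 136.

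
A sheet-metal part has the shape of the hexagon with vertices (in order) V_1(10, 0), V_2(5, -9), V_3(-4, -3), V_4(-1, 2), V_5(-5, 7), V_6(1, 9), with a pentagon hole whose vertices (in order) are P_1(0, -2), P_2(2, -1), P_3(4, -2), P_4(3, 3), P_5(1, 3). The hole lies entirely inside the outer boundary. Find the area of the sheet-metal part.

Outer boundary:
Apply Gauss's area formula: 2A = Σ (x_i·y_{i+1} − x_{i+1}·y_i), indices taken mod 6.
Σ = (-90) + (-51) + (-11) + (3) + (-52) + (-90) = -291
Area = |Σ|/2 = 145.5.
Hole:
Cross-terms: 4, 0, 18, 6, -2  ⇒  Σ = 26
Area = |Σ|/2 = 13.
Net area = 145.5 − 13 = 132.5.

132.5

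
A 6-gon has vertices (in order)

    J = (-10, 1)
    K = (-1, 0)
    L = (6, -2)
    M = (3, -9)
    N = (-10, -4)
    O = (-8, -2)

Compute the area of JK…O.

93.5

Σ = (1) + (2) + (-48) + (-102) + (-12) + (-28) = -187
Area = |Σ|/2 = 93.5.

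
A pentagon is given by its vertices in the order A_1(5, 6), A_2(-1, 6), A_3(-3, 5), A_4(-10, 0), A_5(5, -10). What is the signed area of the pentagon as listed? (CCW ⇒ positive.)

Σ = (36) + (13) + (50) + (100) + (80) = 279
Signed area = Σ/2 = 139.5 (positive ⇒ counter-clockwise traversal).

139.5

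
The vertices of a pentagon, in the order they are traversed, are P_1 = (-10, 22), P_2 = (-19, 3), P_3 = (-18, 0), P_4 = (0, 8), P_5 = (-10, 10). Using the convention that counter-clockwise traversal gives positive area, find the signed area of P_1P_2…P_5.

Σ = (388) + (54) + (-144) + (80) + (-120) = 258
Signed area = Σ/2 = 129 (positive ⇒ counter-clockwise traversal).

129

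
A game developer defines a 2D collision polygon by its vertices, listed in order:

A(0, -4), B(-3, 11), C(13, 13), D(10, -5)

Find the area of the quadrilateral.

214.5

Σ = (-12) + (-182) + (-195) + (-40) = -429
Area = |Σ|/2 = 214.5.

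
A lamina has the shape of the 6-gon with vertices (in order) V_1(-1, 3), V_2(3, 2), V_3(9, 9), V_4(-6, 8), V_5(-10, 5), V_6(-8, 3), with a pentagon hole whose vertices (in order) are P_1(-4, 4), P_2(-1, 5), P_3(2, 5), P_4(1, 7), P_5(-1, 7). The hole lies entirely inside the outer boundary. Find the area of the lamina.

Outer boundary:
Σ = (-11) + (9) + (126) + (50) + (10) + (-21) = 163
Area = |Σ|/2 = 81.5.
Hole:
Apply the shoelace (surveyor's) formula: 2A = Σ (x_i·y_{i+1} − x_{i+1}·y_i), indices taken mod 5.
Cross-terms: -16, -15, 9, 14, 24  ⇒  Σ = 16
Area = |Σ|/2 = 8.
Net area = 81.5 − 8 = 73.5.

73.5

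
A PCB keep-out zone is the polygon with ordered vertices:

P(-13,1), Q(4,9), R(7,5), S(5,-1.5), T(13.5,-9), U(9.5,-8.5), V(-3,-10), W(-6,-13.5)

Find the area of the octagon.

287.5

Apply the surveyor's formula: 2A = Σ (x_i·y_{i+1} − x_{i+1}·y_i), indices taken mod 8.
P→Q: (-13)(9) − (4)(1) = -121
Q→R: (4)(5) − (7)(9) = -43
R→S: (7)(-1.5) − (5)(5) = -35.5
S→T: (5)(-9) − (13.5)(-1.5) = -24.75
T→U: (13.5)(-8.5) − (9.5)(-9) = -29.25
U→V: (9.5)(-10) − (-3)(-8.5) = -120.5
V→W: (-3)(-13.5) − (-6)(-10) = -19.5
W→P: (-6)(1) − (-13)(-13.5) = -181.5
Σ = -575
Area = |Σ|/2 = 287.5.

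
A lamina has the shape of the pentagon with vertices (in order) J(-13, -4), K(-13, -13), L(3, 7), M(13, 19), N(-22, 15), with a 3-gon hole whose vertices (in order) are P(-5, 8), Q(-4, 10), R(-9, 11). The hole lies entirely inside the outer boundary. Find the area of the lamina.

458

Outer boundary:
Σ = (117) + (-52) + (-34) + (613) + (283) = 927
Area = |Σ|/2 = 463.5.
Hole:
P→Q: (-5)(10) − (-4)(8) = -18
Q→R: (-4)(11) − (-9)(10) = 46
R→P: (-9)(8) − (-5)(11) = -17
Σ = 11
Area = |Σ|/2 = 5.5.
Net area = 463.5 − 5.5 = 458.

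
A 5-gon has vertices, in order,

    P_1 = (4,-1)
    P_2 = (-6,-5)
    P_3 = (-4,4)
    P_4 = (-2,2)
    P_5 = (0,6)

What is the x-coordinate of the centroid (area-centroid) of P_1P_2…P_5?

Apply the shoelace formula. First the cross-terms c_i = x_i·y_{i+1} − x_{i+1}·y_i:
  -26, -44, 0, -12, -24  ⇒  2A = -106, A = -53.
Then Σ (x_i + x_{i+1})·c_i = 420, so x̄ = 420 / (6·(-53)) = -70/53.

-70/53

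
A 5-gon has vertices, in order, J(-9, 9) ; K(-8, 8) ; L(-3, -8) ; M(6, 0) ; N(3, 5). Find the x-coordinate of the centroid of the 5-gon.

-29/21

Apply the shoelace formula. First the cross-terms c_i = x_i·y_{i+1} − x_{i+1}·y_i:
  0, 88, 48, 30, 72  ⇒  2A = 238, A = 119.
Then Σ (x_i + x_{i+1})·c_i = -986, so x̄ = -986 / (6·119) = -29/21.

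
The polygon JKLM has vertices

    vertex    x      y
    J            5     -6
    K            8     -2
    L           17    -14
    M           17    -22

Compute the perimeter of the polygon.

|JK| = √((3)² + (4)²) = √25 = 5
|KL| = √((9)² + (-12)²) = √225 = 15
|LM| = √((0)² + (-8)²) = √64 = 8
|MJ| = √((-12)² + (16)²) = √400 = 20
Perimeter = 5 + 15 + 8 + 20 = 48.

48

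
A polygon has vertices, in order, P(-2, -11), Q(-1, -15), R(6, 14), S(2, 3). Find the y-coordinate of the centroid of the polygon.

Apply the shoelace (surveyor's) formula. First the cross-terms c_i = x_i·y_{i+1} − x_{i+1}·y_i:
  19, 76, -10, -16  ⇒  2A = 69, A = 34.5.
Then Σ (y_i + y_{i+1})·c_i = -612, so ȳ = -612 / (6·34.5) = -68/23.

-68/23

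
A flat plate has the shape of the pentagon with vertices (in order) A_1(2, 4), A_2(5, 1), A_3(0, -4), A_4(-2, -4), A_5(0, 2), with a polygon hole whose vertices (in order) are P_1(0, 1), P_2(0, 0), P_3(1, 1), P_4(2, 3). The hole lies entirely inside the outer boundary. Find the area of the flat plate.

25.5

Outer boundary:
Apply the surveyor's formula: 2A = Σ (x_i·y_{i+1} − x_{i+1}·y_i), indices taken mod 5.
A_1→A_2: (2)(1) − (5)(4) = -18
A_2→A_3: (5)(-4) − (0)(1) = -20
A_3→A_4: (0)(-4) − (-2)(-4) = -8
A_4→A_5: (-2)(2) − (0)(-4) = -4
A_5→A_1: (0)(4) − (2)(2) = -4
Σ = -54
Area = |Σ|/2 = 27.
Hole:
Cross-terms: 0, 0, 1, 2  ⇒  Σ = 3
Area = |Σ|/2 = 1.5.
Net area = 27 − 1.5 = 25.5.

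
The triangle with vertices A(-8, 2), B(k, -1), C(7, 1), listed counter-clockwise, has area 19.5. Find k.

-2

Write out the shoelace sum; only the two edges meeting at B involve k:
2·Area = [((-8)·(-1) − k·2) + (k·1 − 7·(-1))] + 22
       = -1·k + 37 = 39
⇒ k = -2.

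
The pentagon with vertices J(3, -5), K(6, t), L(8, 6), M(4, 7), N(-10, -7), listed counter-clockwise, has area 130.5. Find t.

-10

Write out the shoelace sum; only the two edges meeting at K involve t:
2·Area = [(3·t − 6·(-5)) + (6·6 − 8·t)] + 145
       = -5·t + 211 = 261
⇒ t = -10.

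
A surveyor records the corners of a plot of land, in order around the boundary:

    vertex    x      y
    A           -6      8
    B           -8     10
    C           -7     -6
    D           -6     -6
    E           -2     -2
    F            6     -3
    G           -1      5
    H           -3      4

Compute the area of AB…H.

92

A→B: (-6)(10) − (-8)(8) = 4
B→C: (-8)(-6) − (-7)(10) = 118
C→D: (-7)(-6) − (-6)(-6) = 6
D→E: (-6)(-2) − (-2)(-6) = 0
E→F: (-2)(-3) − (6)(-2) = 18
F→G: (6)(5) − (-1)(-3) = 27
G→H: (-1)(4) − (-3)(5) = 11
H→A: (-3)(8) − (-6)(4) = 0
Σ = 184
Area = |Σ|/2 = 92.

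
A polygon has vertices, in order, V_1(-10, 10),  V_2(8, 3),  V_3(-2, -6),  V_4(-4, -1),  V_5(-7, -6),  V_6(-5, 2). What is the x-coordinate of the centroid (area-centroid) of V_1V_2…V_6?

-9/7

Apply the shoelace (surveyor's) formula. First the cross-terms c_i = x_i·y_{i+1} − x_{i+1}·y_i:
  -110, -42, -22, 17, -44, -30  ⇒  2A = -231, A = -115.5.
Then Σ (x_i + x_{i+1})·c_i = 891, so x̄ = 891 / (6·(-115.5)) = -9/7.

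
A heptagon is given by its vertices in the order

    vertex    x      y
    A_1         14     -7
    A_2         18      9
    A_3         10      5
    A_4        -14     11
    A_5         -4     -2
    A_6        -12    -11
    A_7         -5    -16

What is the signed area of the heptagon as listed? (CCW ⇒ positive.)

Apply the surveyor's formula: 2A = Σ (x_i·y_{i+1} − x_{i+1}·y_i), indices taken mod 7.
Cross-terms: 252, 0, 180, 72, 20, 137, 259  ⇒  Σ = 920
Signed area = Σ/2 = 460 (positive ⇒ counter-clockwise traversal).

460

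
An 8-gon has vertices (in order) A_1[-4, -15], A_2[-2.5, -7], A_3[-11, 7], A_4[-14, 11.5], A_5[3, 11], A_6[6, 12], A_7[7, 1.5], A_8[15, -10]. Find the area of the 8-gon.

Apply the shoelace formula: 2A = Σ (x_i·y_{i+1} − x_{i+1}·y_i), indices taken mod 8.
A_1→A_2: (-4)(-7) − (-2.5)(-15) = -9.5
A_2→A_3: (-2.5)(7) − (-11)(-7) = -94.5
A_3→A_4: (-11)(11.5) − (-14)(7) = -28.5
A_4→A_5: (-14)(11) − (3)(11.5) = -188.5
A_5→A_6: (3)(12) − (6)(11) = -30
A_6→A_7: (6)(1.5) − (7)(12) = -75
A_7→A_8: (7)(-10) − (15)(1.5) = -92.5
A_8→A_1: (15)(-15) − (-4)(-10) = -265
Σ = -783.5
Area = |Σ|/2 = 391.75.

391.75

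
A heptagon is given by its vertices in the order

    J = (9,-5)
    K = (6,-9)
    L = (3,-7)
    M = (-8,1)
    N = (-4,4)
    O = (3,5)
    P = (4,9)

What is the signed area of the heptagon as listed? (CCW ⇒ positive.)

-136.5

Apply the shoelace formula: 2A = Σ (x_i·y_{i+1} − x_{i+1}·y_i), indices taken mod 7.
Σ = (-51) + (-15) + (-53) + (-28) + (-32) + (7) + (-101) = -273
Signed area = Σ/2 = -136.5 (negative ⇒ clockwise traversal).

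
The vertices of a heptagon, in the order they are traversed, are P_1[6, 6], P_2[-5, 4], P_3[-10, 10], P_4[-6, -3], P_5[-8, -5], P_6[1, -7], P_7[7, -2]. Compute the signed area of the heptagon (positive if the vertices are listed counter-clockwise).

Σ = (54) + (-10) + (90) + (6) + (61) + (47) + (54) = 302
Signed area = Σ/2 = 151 (positive ⇒ counter-clockwise traversal).

151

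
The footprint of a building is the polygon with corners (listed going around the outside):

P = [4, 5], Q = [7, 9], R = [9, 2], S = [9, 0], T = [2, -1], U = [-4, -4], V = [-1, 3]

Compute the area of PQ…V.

69

Apply the shoelace formula: 2A = Σ (x_i·y_{i+1} − x_{i+1}·y_i), indices taken mod 7.
Σ = (1) + (-67) + (-18) + (-9) + (-12) + (-16) + (-17) = -138
Area = |Σ|/2 = 69.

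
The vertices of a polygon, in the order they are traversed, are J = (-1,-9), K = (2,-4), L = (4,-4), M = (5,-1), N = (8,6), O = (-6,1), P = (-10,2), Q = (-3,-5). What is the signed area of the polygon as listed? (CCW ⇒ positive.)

102

Apply the surveyor's formula: 2A = Σ (x_i·y_{i+1} − x_{i+1}·y_i), indices taken mod 8.
Σ = (22) + (8) + (16) + (38) + (44) + (-2) + (56) + (22) = 204
Signed area = Σ/2 = 102 (positive ⇒ counter-clockwise traversal).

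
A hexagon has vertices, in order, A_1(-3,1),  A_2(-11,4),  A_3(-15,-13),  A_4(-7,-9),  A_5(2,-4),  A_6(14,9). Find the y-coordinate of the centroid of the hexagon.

-238/111

Apply Gauss's area formula. First the cross-terms c_i = x_i·y_{i+1} − x_{i+1}·y_i:
  -1, 203, 44, 46, 74, 41  ⇒  2A = 407, A = 203.5.
Then Σ (y_i + y_{i+1})·c_i = -2618, so ȳ = -2618 / (6·203.5) = -238/111.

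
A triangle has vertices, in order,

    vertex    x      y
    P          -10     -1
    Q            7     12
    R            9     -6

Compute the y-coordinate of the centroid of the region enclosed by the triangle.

Apply the surveyor's formula. First the cross-terms c_i = x_i·y_{i+1} − x_{i+1}·y_i:
  -113, -150, -69  ⇒  2A = -332, A = -166.
Then Σ (y_i + y_{i+1})·c_i = -1660, so ȳ = -1660 / (6·(-166)) = 5/3.

5/3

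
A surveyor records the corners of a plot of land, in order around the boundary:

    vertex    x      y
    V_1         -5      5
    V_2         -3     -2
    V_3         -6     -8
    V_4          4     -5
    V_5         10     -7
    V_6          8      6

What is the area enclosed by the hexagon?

Apply Gauss's area formula: 2A = Σ (x_i·y_{i+1} − x_{i+1}·y_i), indices taken mod 6.
Cross-terms: 25, 12, 62, 22, 116, 70  ⇒  Σ = 307
Area = |Σ|/2 = 153.5.

153.5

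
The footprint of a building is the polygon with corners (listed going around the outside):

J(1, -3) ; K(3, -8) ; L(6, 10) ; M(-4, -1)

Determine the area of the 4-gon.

Cross-terms: 1, 78, 34, 13  ⇒  Σ = 126
Area = |Σ|/2 = 63.

63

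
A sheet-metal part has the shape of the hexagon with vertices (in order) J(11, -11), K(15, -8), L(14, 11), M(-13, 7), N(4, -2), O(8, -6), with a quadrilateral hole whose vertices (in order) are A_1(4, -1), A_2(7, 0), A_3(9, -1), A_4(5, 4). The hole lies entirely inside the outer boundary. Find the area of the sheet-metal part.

Outer boundary:
Apply Gauss's area formula: 2A = Σ (x_i·y_{i+1} − x_{i+1}·y_i), indices taken mod 6.
Σ = (77) + (277) + (241) + (-2) + (-8) + (-22) = 563
Area = |Σ|/2 = 281.5.
Hole:
Apply the shoelace (surveyor's) formula: 2A = Σ (x_i·y_{i+1} − x_{i+1}·y_i), indices taken mod 4.
Σ = (7) + (-7) + (41) + (-21) = 20
Area = |Σ|/2 = 10.
Net area = 281.5 − 10 = 271.5.

271.5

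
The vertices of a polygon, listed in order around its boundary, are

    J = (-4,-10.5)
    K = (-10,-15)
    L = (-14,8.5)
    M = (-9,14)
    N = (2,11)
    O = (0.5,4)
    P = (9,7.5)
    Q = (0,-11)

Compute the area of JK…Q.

Apply Gauss's area formula: 2A = Σ (x_i·y_{i+1} − x_{i+1}·y_i), indices taken mod 8.
Cross-terms: -45, -295, -119.5, -127, 2.5, -32.25, -99, -44  ⇒  Σ = -759.25
Area = |Σ|/2 = 379.625.

379.625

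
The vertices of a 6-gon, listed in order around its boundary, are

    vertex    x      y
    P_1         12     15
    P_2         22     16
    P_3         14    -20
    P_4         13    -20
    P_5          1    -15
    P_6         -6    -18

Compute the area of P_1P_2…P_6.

489.5

P_1→P_2: (12)(16) − (22)(15) = -138
P_2→P_3: (22)(-20) − (14)(16) = -664
P_3→P_4: (14)(-20) − (13)(-20) = -20
P_4→P_5: (13)(-15) − (1)(-20) = -175
P_5→P_6: (1)(-18) − (-6)(-15) = -108
P_6→P_1: (-6)(15) − (12)(-18) = 126
Σ = -979
Area = |Σ|/2 = 489.5.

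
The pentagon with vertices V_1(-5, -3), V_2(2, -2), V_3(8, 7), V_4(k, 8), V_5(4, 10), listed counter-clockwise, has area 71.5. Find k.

The doubled signed area Σ (x_i y_{i+1} − x_{i+1} y_i) is linear in k.
With k=0 it equals 116; the coefficient of k is 3 (from the two edges through V_4).
So 3·k + 116 = 2·71.5 = 143 ⇒ k = 9.

9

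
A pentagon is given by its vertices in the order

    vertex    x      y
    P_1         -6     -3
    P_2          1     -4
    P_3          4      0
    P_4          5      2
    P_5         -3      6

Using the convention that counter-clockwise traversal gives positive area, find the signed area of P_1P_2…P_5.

66

Apply the surveyor's formula: 2A = Σ (x_i·y_{i+1} − x_{i+1}·y_i), indices taken mod 5.
Cross-terms: 27, 16, 8, 36, 45  ⇒  Σ = 132
Signed area = Σ/2 = 66 (positive ⇒ counter-clockwise traversal).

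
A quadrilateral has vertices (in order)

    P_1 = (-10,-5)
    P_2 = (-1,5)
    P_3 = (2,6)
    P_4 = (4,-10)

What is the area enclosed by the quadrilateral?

117.5

Σ = (-55) + (-16) + (-44) + (-120) = -235
Area = |Σ|/2 = 117.5.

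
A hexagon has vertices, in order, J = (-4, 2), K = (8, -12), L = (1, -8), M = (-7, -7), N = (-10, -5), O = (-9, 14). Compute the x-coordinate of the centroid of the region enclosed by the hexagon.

-1218/265

Apply Gauss's area formula. First the cross-terms c_i = x_i·y_{i+1} − x_{i+1}·y_i:
  32, -52, -63, -35, -185, 38  ⇒  2A = -265, A = -132.5.
Then Σ (x_i + x_{i+1})·c_i = 3654, so x̄ = 3654 / (6·(-132.5)) = -1218/265.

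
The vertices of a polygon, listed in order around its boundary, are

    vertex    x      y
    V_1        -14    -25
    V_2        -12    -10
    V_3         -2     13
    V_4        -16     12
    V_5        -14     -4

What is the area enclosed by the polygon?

187

Σ = (-160) + (-176) + (184) + (232) + (294) = 374
Area = |Σ|/2 = 187.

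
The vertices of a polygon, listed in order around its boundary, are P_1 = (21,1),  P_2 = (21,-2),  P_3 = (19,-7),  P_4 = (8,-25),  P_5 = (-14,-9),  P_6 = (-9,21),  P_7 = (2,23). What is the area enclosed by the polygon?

1059

Σ = (-63) + (-109) + (-419) + (-422) + (-375) + (-249) + (-481) = -2118
Area = |Σ|/2 = 1059.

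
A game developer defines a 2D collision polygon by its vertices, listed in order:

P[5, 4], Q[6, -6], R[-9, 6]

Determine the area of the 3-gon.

P→Q: (5)(-6) − (6)(4) = -54
Q→R: (6)(6) − (-9)(-6) = -18
R→P: (-9)(4) − (5)(6) = -66
Σ = -138
Area = |Σ|/2 = 69.

69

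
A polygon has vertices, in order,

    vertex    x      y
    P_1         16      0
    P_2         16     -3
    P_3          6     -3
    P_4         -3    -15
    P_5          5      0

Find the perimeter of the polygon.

56

|P_1P_2| = √((0)² + (-3)²) = √9 = 3
|P_2P_3| = √((-10)² + (0)²) = √100 = 10
|P_3P_4| = √((-9)² + (-12)²) = √225 = 15
|P_4P_5| = √((8)² + (15)²) = √289 = 17
|P_5P_1| = √((11)² + (0)²) = √121 = 11
Perimeter = 3 + 10 + 15 + 17 + 11 = 56.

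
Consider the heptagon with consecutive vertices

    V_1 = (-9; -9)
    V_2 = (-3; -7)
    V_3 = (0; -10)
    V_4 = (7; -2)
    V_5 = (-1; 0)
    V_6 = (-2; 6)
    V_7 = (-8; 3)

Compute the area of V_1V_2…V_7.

Apply Gauss's area formula: 2A = Σ (x_i·y_{i+1} − x_{i+1}·y_i), indices taken mod 7.
V_1→V_2: (-9)(-7) − (-3)(-9) = 36
V_2→V_3: (-3)(-10) − (0)(-7) = 30
V_3→V_4: (0)(-2) − (7)(-10) = 70
V_4→V_5: (7)(0) − (-1)(-2) = -2
V_5→V_6: (-1)(6) − (-2)(0) = -6
V_6→V_7: (-2)(3) − (-8)(6) = 42
V_7→V_1: (-8)(-9) − (-9)(3) = 99
Σ = 269
Area = |Σ|/2 = 134.5.

134.5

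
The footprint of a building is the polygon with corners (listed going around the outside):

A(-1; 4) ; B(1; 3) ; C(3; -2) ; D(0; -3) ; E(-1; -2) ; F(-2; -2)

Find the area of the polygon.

21

Σ = (-7) + (-11) + (-9) + (-3) + (-2) + (-10) = -42
Area = |Σ|/2 = 21.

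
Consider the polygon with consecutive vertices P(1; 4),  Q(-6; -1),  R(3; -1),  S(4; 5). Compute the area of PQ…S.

Apply Gauss's area formula: 2A = Σ (x_i·y_{i+1} − x_{i+1}·y_i), indices taken mod 4.
Cross-terms: 23, 9, 19, 11  ⇒  Σ = 62
Area = |Σ|/2 = 31.

31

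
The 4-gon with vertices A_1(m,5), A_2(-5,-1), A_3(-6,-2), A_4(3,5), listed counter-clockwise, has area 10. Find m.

0

Write out the shoelace sum; only the two edges meeting at A_1 involve m:
2·Area = [(3·5 − m·5) + (m·(-1) − (-5)·5)] + -20
       = -6·m + 20 = 20
⇒ m = 0.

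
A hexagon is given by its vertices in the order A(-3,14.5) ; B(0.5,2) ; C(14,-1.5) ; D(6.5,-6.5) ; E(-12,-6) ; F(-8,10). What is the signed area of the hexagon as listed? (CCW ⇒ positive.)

-247.125

Apply the shoelace formula: 2A = Σ (x_i·y_{i+1} − x_{i+1}·y_i), indices taken mod 6.
Σ = (-13.25) + (-28.75) + (-81.25) + (-117) + (-168) + (-86) = -494.25
Signed area = Σ/2 = -247.125 (negative ⇒ clockwise traversal).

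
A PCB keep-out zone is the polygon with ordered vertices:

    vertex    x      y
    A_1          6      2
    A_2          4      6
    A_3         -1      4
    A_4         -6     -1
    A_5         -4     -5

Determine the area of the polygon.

Apply the shoelace (surveyor's) formula: 2A = Σ (x_i·y_{i+1} − x_{i+1}·y_i), indices taken mod 5.
Σ = (28) + (22) + (25) + (26) + (22) = 123
Area = |Σ|/2 = 61.5.

61.5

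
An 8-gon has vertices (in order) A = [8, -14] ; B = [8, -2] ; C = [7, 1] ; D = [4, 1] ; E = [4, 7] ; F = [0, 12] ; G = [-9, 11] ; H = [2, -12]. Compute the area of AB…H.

Apply the shoelace formula: 2A = Σ (x_i·y_{i+1} − x_{i+1}·y_i), indices taken mod 8.
Σ = (96) + (22) + (3) + (24) + (48) + (108) + (86) + (68) = 455
Area = |Σ|/2 = 227.5.

227.5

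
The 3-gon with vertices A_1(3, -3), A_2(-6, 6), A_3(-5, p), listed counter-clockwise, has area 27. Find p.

-1

Write out the shoelace sum; only the two edges meeting at A_3 involve p:
2·Area = [((-6)·p − (-5)·6) + ((-5)·(-3) − 3·p)] + 0
       = -9·p + 45 = 54
⇒ p = -1.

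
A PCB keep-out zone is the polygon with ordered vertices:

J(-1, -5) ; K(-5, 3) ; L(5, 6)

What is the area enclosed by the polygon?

46

Σ = (-28) + (-45) + (-19) = -92
Area = |Σ|/2 = 46.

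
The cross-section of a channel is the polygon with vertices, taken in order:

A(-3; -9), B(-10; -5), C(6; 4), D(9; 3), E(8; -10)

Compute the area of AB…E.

Apply the shoelace (surveyor's) formula: 2A = Σ (x_i·y_{i+1} − x_{i+1}·y_i), indices taken mod 5.
Σ = (-75) + (-10) + (-18) + (-114) + (-102) = -319
Area = |Σ|/2 = 159.5.

159.5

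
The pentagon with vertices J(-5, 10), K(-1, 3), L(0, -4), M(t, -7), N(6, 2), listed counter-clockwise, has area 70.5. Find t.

5

The doubled signed area Σ (x_i y_{i+1} − x_{i+1} y_i) is linear in t.
With t=0 it equals 111; the coefficient of t is 6 (from the two edges through M).
So 6·t + 111 = 2·70.5 = 141 ⇒ t = 5.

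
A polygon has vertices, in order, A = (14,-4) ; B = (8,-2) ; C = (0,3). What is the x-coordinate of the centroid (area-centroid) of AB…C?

22/3

Apply the surveyor's formula. First the cross-terms c_i = x_i·y_{i+1} − x_{i+1}·y_i:
  4, 24, -42  ⇒  2A = -14, A = -7.
Then Σ (x_i + x_{i+1})·c_i = -308, so x̄ = -308 / (6·(-7)) = 22/3.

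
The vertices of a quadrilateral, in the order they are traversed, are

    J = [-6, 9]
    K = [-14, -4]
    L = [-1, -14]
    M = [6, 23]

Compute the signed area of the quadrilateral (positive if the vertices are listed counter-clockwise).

Cross-terms: 150, 192, 61, 192  ⇒  Σ = 595
Signed area = Σ/2 = 297.5 (positive ⇒ counter-clockwise traversal).

297.5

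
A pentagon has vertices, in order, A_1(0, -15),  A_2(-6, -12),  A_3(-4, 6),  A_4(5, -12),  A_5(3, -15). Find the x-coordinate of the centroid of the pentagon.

Apply Gauss's area formula. First the cross-terms c_i = x_i·y_{i+1} − x_{i+1}·y_i:
  -90, -84, 18, -39, -45  ⇒  2A = -240, A = -120.
Then Σ (x_i + x_{i+1})·c_i = 951, so x̄ = 951 / (6·(-120)) = -317/240.

-317/240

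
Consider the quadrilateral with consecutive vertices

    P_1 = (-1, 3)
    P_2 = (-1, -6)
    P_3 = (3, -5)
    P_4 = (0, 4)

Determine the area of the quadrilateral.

24

Apply the shoelace formula: 2A = Σ (x_i·y_{i+1} − x_{i+1}·y_i), indices taken mod 4.
Σ = (9) + (23) + (12) + (4) = 48
Area = |Σ|/2 = 24.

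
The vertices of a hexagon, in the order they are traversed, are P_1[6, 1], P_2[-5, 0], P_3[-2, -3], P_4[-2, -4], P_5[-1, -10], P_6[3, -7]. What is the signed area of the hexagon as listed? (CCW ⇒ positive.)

60

Apply Gauss's area formula: 2A = Σ (x_i·y_{i+1} − x_{i+1}·y_i), indices taken mod 6.
Σ = (5) + (15) + (2) + (16) + (37) + (45) = 120
Signed area = Σ/2 = 60 (positive ⇒ counter-clockwise traversal).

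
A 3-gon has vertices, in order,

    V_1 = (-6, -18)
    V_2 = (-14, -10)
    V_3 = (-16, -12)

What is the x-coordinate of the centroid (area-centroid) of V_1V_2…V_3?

Apply Gauss's area formula. First the cross-terms c_i = x_i·y_{i+1} − x_{i+1}·y_i:
  -192, 8, 216  ⇒  2A = 32, A = 16.
Then Σ (x_i + x_{i+1})·c_i = -1152, so x̄ = -1152 / (6·16) = -12.

-12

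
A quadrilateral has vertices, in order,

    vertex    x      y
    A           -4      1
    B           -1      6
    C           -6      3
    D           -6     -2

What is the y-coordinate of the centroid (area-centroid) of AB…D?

Apply Gauss's area formula. First the cross-terms c_i = x_i·y_{i+1} − x_{i+1}·y_i:
  -23, 33, 30, -14  ⇒  2A = 26, A = 13.
Then Σ (y_i + y_{i+1})·c_i = 180, so ȳ = 180 / (6·13) = 30/13.

30/13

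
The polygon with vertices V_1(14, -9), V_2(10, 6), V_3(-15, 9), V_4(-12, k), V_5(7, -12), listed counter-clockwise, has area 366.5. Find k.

-1

Write out the shoelace sum; only the two edges meeting at V_4 involve k:
2·Area = [((-15)·k − (-12)·9) + ((-12)·(-12) − 7·k)] + 459
       = -22·k + 711 = 733
⇒ k = -1.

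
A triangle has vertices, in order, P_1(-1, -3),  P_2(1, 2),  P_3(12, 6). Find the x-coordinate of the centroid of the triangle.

Apply Gauss's area formula. First the cross-terms c_i = x_i·y_{i+1} − x_{i+1}·y_i:
  1, -18, -30  ⇒  2A = -47, A = -23.5.
Then Σ (x_i + x_{i+1})·c_i = -564, so x̄ = -564 / (6·(-23.5)) = 4.

4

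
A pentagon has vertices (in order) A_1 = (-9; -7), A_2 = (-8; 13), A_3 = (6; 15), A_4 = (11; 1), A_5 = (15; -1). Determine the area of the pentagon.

335

Apply the shoelace (surveyor's) formula: 2A = Σ (x_i·y_{i+1} − x_{i+1}·y_i), indices taken mod 5.
Σ = (-173) + (-198) + (-159) + (-26) + (-114) = -670
Area = |Σ|/2 = 335.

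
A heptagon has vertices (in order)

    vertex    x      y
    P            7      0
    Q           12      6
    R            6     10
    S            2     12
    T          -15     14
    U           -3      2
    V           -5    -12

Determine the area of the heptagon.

Apply Gauss's area formula: 2A = Σ (x_i·y_{i+1} − x_{i+1}·y_i), indices taken mod 7.
Σ = (42) + (84) + (52) + (208) + (12) + (46) + (84) = 528
Area = |Σ|/2 = 264.

264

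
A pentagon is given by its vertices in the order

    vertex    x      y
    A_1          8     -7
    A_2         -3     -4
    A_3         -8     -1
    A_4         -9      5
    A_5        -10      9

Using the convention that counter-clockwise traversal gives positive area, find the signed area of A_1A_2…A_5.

A_1→A_2: (8)(-4) − (-3)(-7) = -53
A_2→A_3: (-3)(-1) − (-8)(-4) = -29
A_3→A_4: (-8)(5) − (-9)(-1) = -49
A_4→A_5: (-9)(9) − (-10)(5) = -31
A_5→A_1: (-10)(-7) − (8)(9) = -2
Σ = -164
Signed area = Σ/2 = -82 (negative ⇒ clockwise traversal).

-82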